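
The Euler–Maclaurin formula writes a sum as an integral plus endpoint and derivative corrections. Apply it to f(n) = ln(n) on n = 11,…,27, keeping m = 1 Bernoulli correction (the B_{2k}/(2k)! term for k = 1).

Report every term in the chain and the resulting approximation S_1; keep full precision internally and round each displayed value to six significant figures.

S_1 ≈ 49.4531

∫_11^27 ln(x) dx evaluates to 46.6107.
½[f(11) + f(27)] = ½[2.39790 + 3.29584] = 2.84687.
Running total after boundary: 49.4576.
Correction k=1: B_{2}/2! · (f^{(1)}(27) − f^{(1)}(11)) = 1/12 · (0.0370370 − 0.0909091) = -0.00448934.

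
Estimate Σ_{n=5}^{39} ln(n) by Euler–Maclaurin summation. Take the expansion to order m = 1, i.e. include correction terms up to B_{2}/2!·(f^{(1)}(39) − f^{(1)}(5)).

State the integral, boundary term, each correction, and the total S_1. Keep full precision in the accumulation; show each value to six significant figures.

S_1 ≈ 103.454

∫_5^39 ln(x) dx evaluates to 100.832.
Boundary: ½(f(5) + f(39)) = ½(1.60944 + 3.66356) = 2.63650.
So far: 103.468.
Order-1 term: 1/12 · (0.0256410 − 0.200000) = -0.0145299.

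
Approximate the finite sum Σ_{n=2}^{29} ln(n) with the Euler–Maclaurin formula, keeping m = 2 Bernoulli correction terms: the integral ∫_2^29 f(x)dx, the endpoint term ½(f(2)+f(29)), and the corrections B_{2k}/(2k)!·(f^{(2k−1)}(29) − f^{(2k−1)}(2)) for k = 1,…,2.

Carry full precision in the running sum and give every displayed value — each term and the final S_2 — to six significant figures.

The integral term ∫_2^29 ln(x) dx = 69.2653.
Endpoint term: (f(2) + f(29))/2 = (0.693147 + 3.36730)/2 = 2.03022.
Integral + boundary = 71.2955.
k=1: B_{2}/(2)! × [f^{(1)}(29) − f^{(1)}(2)] = 1/12 × (0.0344828 − 0.500000) = -0.0387931.
Partial sum through k=1: 71.2567.
k=2: B_{4}/(4)! × [f^{(3)}(29) − f^{(3)}(2)] = −1/720 × (8.20042e-05 − 0.250000) = 0.000347108.

S_2 ≈ 71.2571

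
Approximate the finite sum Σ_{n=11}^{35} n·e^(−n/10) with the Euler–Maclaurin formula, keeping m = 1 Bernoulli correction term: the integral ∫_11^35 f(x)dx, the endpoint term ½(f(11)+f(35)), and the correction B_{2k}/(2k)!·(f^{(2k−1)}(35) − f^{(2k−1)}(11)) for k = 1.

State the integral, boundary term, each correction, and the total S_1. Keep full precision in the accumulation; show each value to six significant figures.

S_1 ≈ 58.6698

∫_11^35 x·e^(−x/10) dx evaluates to 56.3141.
Boundary: ½(f(11) + f(35)) = ½(3.66158 + 1.05691) = 2.35925.
Integral + boundary = 58.6734.
Order-1 term: 1/12 · (-0.0754935 − (-0.0332871)) = -0.00351720.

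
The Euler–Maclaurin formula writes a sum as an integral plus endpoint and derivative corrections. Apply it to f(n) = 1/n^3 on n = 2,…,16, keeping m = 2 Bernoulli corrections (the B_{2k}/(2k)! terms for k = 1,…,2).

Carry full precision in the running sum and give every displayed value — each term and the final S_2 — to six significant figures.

The integral term ∫_2^16 1/x^3 dx = 0.123047.
½[f(2) + f(16)] = ½[0.125000 + 0.000244141] = 0.0626221.
So far: 0.185669.
Correction k=1: B_{2}/2! · (f^{(1)}(16) − f^{(1)}(2)) = 1/12 · (-4.57764e-05 − (-0.187500)) = 0.0156212.
Partial sum through k=1: 0.201290.
Correction k=2: B_{4}/4! · (f^{(3)}(16) − f^{(3)}(2)) = −1/720 · (-3.57628e-06 − (-0.937500)) = -0.00130208.

S_2 ≈ 0.199988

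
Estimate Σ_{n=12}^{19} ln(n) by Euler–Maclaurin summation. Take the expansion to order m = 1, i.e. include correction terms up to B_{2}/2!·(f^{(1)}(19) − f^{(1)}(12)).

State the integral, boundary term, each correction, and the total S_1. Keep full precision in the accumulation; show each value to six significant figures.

S_1 ≈ 21.8376

∫_12^19 ln(x) dx evaluates to 19.1255.
½[f(12) + f(19)] = ½[2.48491 + 2.94444] = 2.71467.
Running total after boundary: 21.8401.
k=1: B_{2}/(2)! × [f^{(1)}(19) − f^{(1)}(12)] = 1/12 × (0.0526316 − 0.0833333) = -0.00255848.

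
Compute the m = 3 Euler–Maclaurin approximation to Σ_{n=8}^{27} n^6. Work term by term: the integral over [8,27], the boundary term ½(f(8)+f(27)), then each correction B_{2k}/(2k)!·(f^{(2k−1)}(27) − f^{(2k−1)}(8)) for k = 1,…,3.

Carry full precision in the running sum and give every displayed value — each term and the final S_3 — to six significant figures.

∫_8^27 x^6 dx evaluates to 1.49404e+09.
½[f(8) + f(27)] = ½[262144 + 3.87420e+08] = 1.93841e+08.
So far: 1.68788e+09.
Correction k=1: B_{2}/2! · (f^{(1)}(27) − f^{(1)}(8)) = 1/12 · (8.60934e+07 − 196608) = 7.15807e+06.
Partial sum through k=1: 1.69504e+09.
Correction k=2: B_{4}/4! · (f^{(3)}(27) − f^{(3)}(8)) = −1/720 · (2.36196e+06 − 61440.0) = -3195.17.
Partial sum through k=2: 1.69503e+09.
Correction k=3: B_{6}/6! · (f^{(5)}(27) − f^{(5)}(8)) = 1/30240 · (19440.0 − 5760.00) = 0.452381.

S_3 ≈ 1.69503e+09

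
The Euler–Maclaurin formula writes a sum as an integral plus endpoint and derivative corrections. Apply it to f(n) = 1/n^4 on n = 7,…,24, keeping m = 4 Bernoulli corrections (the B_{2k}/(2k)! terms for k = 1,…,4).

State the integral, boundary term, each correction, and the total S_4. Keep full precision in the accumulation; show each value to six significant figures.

S_4 ≈ 0.00117705

Integral: ∫_7^24 1/x^4 dx = 0.000947705.
Endpoint term: (f(7) + f(24))/2 = (0.000416493 + 3.01408e-06)/2 = 0.000209754.
Integral + boundary = 0.00115746.
k=1: B_{2}/(2)! × [f^{(1)}(24) − f^{(1)}(7)] = 1/12 × (-5.02347e-07 − (-0.000237996)) = 1.97911e-05.
Partial sum through k=1: 0.00117725.
k=2: B_{4}/(4)! × [f^{(3)}(24) − f^{(3)}(7)] = −1/720 × (-2.61639e-08 − (-0.000145712)) = -2.02341e-07.
Partial sum through k=2: 0.00117705.
k=3: B_{6}/(6)! × [f^{(5)}(24) − f^{(5)}(7)] = 1/30240 × (-2.54371e-09 − (-0.000166528)) = 5.50679e-09.
Partial sum through k=3: 0.00117705.
k=4: B_{8}/(8)! × [f^{(7)}(24) − f^{(7)}(7)] = −1/1209600 × (-3.97455e-10 − (-0.000305868)) = -2.52866e-10.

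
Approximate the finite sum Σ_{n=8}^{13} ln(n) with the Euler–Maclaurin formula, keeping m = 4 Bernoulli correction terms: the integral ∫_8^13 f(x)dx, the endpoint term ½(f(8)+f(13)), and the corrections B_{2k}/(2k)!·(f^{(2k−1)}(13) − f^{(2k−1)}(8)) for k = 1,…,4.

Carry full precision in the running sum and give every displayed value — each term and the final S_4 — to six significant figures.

∫_8^13 ln(x) dx evaluates to 11.7088.
½[f(8) + f(13)] = ½[2.07944 + 2.56495] = 2.32220.
Integral + boundary = 14.0310.
k=1: B_{2}/(2)! × [f^{(1)}(13) − f^{(1)}(8)] = 1/12 × (0.0769231 − 0.125000) = -0.00400641.
Partial sum through k=1: 14.0270.
k=2: B_{4}/(4)! × [f^{(3)}(13) − f^{(3)}(8)] = −1/720 × (0.000910332 − 0.00390625) = 4.16100e-06.
Partial sum through k=2: 14.0270.
k=3: B_{6}/(6)! × [f^{(5)}(13) − f^{(5)}(8)] = 1/30240 × (6.46390e-05 − 0.000732422) = -2.20828e-08.
Partial sum through k=3: 14.0270.
k=4: B_{8}/(8)! × [f^{(7)}(13) − f^{(7)}(8)] = −1/1209600 × (1.14744e-05 − 0.000343323) = 2.74346e-10.

S_4 ≈ 14.0270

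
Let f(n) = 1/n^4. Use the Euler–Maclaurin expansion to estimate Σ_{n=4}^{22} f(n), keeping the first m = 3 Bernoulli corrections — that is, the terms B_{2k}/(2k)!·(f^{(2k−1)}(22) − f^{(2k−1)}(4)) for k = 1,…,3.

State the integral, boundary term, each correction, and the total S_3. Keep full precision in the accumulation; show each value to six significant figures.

S_3 ≈ 0.00744842

∫_4^22 1/x^4 dx evaluates to 0.00517703.
Boundary: ½(f(4) + f(22)) = ½(0.00390625 + 4.26883e-06) = 0.00195526.
So far: 0.00713229.
Correction k=1: B_{2}/2! · (f^{(1)}(22) − f^{(1)}(4)) = 1/12 · (-7.76152e-07 − (-0.00390625)) = 0.000325456.
Running total after k=1: 0.00745774.
Correction k=2: B_{4}/4! · (f^{(3)}(22) − f^{(3)}(4)) = −1/720 · (-4.81086e-08 − (-0.00732422)) = -1.01725e-05.
Running total after k=2: 0.00744757.
Correction k=3: B_{6}/6! · (f^{(5)}(22) − f^{(5)}(4)) = 1/30240 · (-5.56628e-09 − (-0.0256348)) = 8.47710e-07.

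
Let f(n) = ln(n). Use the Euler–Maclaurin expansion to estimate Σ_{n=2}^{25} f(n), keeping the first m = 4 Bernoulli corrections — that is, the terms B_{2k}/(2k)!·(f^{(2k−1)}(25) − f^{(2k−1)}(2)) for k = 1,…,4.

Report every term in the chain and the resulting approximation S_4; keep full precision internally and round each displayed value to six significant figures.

S_4 ≈ 58.0036

Integral: ∫_2^25 ln(x) dx = 56.0856.
Endpoint term: (f(2) + f(25))/2 = (0.693147 + 3.21888)/2 = 1.95601.
Running total after boundary: 58.0416.
k=1: B_{2}/(2)! × [f^{(1)}(25) − f^{(1)}(2)] = 1/12 × (0.0400000 − 0.500000) = -0.0383333.
After k=1: 58.0033.
k=2: B_{4}/(4)! × [f^{(3)}(25) − f^{(3)}(2)] = −1/720 × (0.000128000 − 0.250000) = 0.000347044.
After k=2: 58.0036.
k=3: B_{6}/(6)! × [f^{(5)}(25) − f^{(5)}(2)] = 1/30240 × (2.45760e-06 − 0.750000) = -2.48015e-05.
After k=3: 58.0036.
k=4: B_{8}/(8)! × [f^{(7)}(25) − f^{(7)}(2)] = −1/1209600 × (1.17965e-07 − 5.62500) = 4.65030e-06.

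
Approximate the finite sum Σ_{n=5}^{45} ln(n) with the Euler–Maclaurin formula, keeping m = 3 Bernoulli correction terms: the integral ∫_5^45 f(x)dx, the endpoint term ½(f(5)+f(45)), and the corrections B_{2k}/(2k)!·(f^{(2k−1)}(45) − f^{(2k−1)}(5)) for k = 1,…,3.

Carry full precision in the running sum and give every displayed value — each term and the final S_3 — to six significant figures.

S_3 ≈ 125.946

Integral: ∫_5^45 ln(x) dx = 123.253.
Endpoint term: (f(5) + f(45))/2 = (1.60944 + 3.80666)/2 = 2.70805.
Running total after boundary: 125.961.
k=1: B_{2}/(2)! × [f^{(1)}(45) − f^{(1)}(5)] = 1/12 × (0.0222222 − 0.200000) = -0.0148148.
After k=1: 125.946.
k=2: B_{4}/(4)! × [f^{(3)}(45) − f^{(3)}(5)] = −1/720 × (2.19479e-05 − 0.0160000) = 2.21917e-05.
After k=2: 125.946.
k=3: B_{6}/(6)! × [f^{(5)}(45) − f^{(5)}(5)] = 1/30240 × (1.30061e-07 − 0.00768000) = -2.53964e-07.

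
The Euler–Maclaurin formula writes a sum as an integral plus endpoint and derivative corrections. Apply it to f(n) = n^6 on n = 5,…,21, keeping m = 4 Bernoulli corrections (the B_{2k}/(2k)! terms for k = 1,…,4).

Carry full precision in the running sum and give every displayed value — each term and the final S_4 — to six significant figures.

S_4 ≈ 3.02217e+08

Integral: ∫_5^21 x^6 dx = 2.57287e+08.
Boundary: ½(f(5) + f(21)) = ½(15625.0 + 8.57661e+07) = 4.28909e+07.
Running total after boundary: 3.00178e+08.
k=1: B_{2}/(2)! × [f^{(1)}(21) − f^{(1)}(5)] = 1/12 × (2.45046e+07 − 18750.0) = 2.04049e+06.
After k=1: 3.02219e+08.
k=2: B_{4}/(4)! × [f^{(3)}(21) − f^{(3)}(5)] = −1/720 × (1.11132e+06 − 15000.0) = -1522.67.
After k=2: 3.02217e+08.
k=3: B_{6}/(6)! × [f^{(5)}(21) − f^{(5)}(5)] = 1/30240 × (15120.0 − 3600.00) = 0.380952.
After k=3: 3.02217e+08.
k=4: B_{8}/(8)! × [f^{(7)}(21) − f^{(7)}(5)] = −1/1209600 × (0.00000 − 0.00000) = 0.00000.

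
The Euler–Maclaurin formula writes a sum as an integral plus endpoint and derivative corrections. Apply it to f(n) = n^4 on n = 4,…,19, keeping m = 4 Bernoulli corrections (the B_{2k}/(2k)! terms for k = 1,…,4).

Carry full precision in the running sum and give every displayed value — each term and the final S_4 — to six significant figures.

S_4 ≈ 562568

The integral term ∫_4^19 x^4 dx = 495015.
Endpoint term: (f(4) + f(19))/2 = (256.000 + 130321)/2 = 65288.5.
Running total after boundary: 560304.
Order-1 term: 1/12 · (27436.0 − 256.000) = 2265.00.
Running total after k=1: 562568.
Order-2 term: −1/720 · (456.000 − 96.0000) = -0.500000.
Running total after k=2: 562568.
Order-3 term: 1/30240 · (0.00000 − 0.00000) = 0.00000.
Running total after k=3: 562568.
Order-4 term: −1/1209600 · (0.00000 − 0.00000) = 0.00000.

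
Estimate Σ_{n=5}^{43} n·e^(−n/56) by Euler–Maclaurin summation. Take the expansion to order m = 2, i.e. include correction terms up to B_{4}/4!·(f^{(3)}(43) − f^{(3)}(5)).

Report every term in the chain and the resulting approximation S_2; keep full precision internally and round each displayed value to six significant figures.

S_2 ≈ 563.971

The integral term ∫_5^43 x·e^(−x/56) dx = 551.769.
Endpoint term: (f(5) + f(43))/2 = (4.57292 + 19.9523)/2 = 12.2626.
Running total after boundary: 564.031.
Order-1 term: 1/12 · (0.107716 − 0.832925) = -0.0604341.
Partial sum through k=1: 563.971.
Order-2 term: −1/720 · (0.000330271 − 0.000848882) = 7.20293e-07.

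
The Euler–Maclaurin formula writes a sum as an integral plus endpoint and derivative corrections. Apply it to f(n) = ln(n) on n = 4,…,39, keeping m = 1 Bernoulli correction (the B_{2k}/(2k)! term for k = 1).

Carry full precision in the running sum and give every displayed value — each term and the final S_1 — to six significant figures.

∫_4^39 ln(x) dx evaluates to 102.334.
½[f(4) + f(39)] = ½[1.38629 + 3.66356] = 2.52493.
Integral + boundary = 104.859.
Order-1 term: 1/12 · (0.0256410 − 0.250000) = -0.0186966.

S_1 ≈ 104.840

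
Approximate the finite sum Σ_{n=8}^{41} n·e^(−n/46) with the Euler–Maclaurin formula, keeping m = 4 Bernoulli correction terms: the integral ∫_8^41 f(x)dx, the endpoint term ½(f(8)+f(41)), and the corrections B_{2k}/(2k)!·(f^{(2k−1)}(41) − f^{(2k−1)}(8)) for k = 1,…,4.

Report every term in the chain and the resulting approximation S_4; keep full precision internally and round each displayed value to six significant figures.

∫_8^41 x·e^(−x/46) dx evaluates to 446.177.
½[f(8) + f(41)] = ½[6.72296 + 16.8149] = 11.7689.
Integral + boundary = 457.946.
Correction k=1: B_{2}/2! · (f^{(1)}(41) − f^{(1)}(8)) = 1/12 · (0.0445783 − 0.694219) = -0.0541367.
Running total after k=1: 457.892.
Correction k=2: B_{4}/4! · (f^{(3)}(41) − f^{(3)}(8)) = −1/720 · (0.000408705 − 0.00112238) = 9.91217e-07.
Running total after k=2: 457.892.
Correction k=3: B_{6}/6! · (f^{(5)}(41) − f^{(5)}(8)) = 1/30240 · (3.76343e-07 − 9.05804e-07) = -1.75086e-11.
Running total after k=3: 457.892.
Correction k=4: B_{8}/8! · (f^{(7)}(41) − f^{(7)}(8)) = −1/1209600 · (2.64431e-10 − 6.05474e-10) = 2.81946e-16.

S_4 ≈ 457.892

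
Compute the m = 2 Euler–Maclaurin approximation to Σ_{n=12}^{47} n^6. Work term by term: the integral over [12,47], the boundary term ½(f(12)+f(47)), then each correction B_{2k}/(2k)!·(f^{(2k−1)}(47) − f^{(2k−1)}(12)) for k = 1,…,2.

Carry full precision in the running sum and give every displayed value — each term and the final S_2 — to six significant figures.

The integral term ∫_12^47 x^6 dx = 7.23696e+10.
½[f(12) + f(47)] = ½[2.98598e+06 + 1.07792e+10] = 5.39110e+09.
So far: 7.77607e+10.
Order-1 term: 1/12 · (1.37607e+09 − 1.49299e+06) = 1.14548e+08.
After k=1: 7.78753e+10.
Order-2 term: −1/720 · (1.24588e+07 − 207360) = -17015.8.

S_2 ≈ 7.78752e+10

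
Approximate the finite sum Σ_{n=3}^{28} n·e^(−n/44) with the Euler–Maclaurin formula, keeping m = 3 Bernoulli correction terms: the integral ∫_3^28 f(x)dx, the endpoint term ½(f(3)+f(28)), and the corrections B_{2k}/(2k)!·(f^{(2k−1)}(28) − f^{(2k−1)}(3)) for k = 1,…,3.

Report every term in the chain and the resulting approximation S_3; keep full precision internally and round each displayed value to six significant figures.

S_3 ≈ 263.905

∫_3^28 x·e^(−x/44) dx evaluates to 255.152.
Endpoint term: (f(3) + f(28))/2 = (2.80227 + 14.8180)/2 = 8.81012.
Integral + boundary = 263.962.
Correction k=1: B_{2}/2! · (f^{(1)}(28) − f^{(1)}(3)) = 1/12 · (0.192441 − 0.870403) = -0.0564968.
After k=1: 263.905.
Correction k=2: B_{4}/4! · (f^{(3)}(28) − f^{(3)}(3)) = −1/720 · (0.000646109 − 0.00141456) = 1.06729e-06.
After k=2: 263.905.
Correction k=3: B_{6}/6! · (f^{(5)}(28) − f^{(5)}(3)) = 1/30240 · (6.16125e-07 − 1.22909e-06) = -2.02702e-11.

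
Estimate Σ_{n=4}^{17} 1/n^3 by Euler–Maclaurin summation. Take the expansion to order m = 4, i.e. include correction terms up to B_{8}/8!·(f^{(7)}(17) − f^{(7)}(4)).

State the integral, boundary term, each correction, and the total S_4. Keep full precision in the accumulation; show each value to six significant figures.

S_4 ≈ 0.0383885

The integral term ∫_4^17 1/x^3 dx = 0.0295199.
Boundary: ½(f(4) + f(17)) = ½(0.0156250 + 0.000203542) = 0.00791427.
So far: 0.0374342.
Order-1 term: 1/12 · (-3.59191e-05 − (-0.0117188)) = 0.000973569.
Partial sum through k=1: 0.0384077.
Order-2 term: −1/720 · (-2.48575e-06 − (-0.0146484)) = -2.03416e-05.
Partial sum through k=2: 0.0383874.
Order-3 term: 1/30240 · (-3.61251e-07 − (-0.0384521)) = 1.27155e-06.
Partial sum through k=3: 0.0383887.
Order-4 term: −1/1209600 · (-9.00003e-08 − (-0.173035)) = -1.43051e-07.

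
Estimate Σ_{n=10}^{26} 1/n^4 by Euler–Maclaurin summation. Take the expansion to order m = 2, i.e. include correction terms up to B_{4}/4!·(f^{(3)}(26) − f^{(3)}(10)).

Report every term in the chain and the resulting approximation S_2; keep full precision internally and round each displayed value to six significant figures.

The integral term ∫_10^26 1/x^4 dx = 0.000314368.
Boundary: ½(f(10) + f(26)) = ½(0.000100000 + 2.18830e-06) = 5.10941e-05.
Running total after boundary: 0.000365462.
k=1: B_{2}/(2)! × [f^{(1)}(26) − f^{(1)}(10)] = 1/12 × (-3.36661e-07 − (-4.00000e-05)) = 3.30528e-06.
After k=1: 0.000368768.
k=2: B_{4}/(4)! × [f^{(3)}(26) − f^{(3)}(10)] = −1/720 × (-1.49406e-08 − (-1.20000e-05)) = -1.66459e-08.

S_2 ≈ 0.000368751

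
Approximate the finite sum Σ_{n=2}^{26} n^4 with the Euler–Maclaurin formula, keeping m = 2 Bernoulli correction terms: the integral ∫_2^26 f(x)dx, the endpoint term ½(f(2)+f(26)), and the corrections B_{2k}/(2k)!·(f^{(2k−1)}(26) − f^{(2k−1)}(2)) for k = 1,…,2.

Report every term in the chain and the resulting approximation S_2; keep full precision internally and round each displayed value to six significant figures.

Integral: ∫_2^26 x^4 dx = 2.37627e+06.
Boundary: ½(f(2) + f(26)) = ½(16.0000 + 456976) = 228496.
Running total after boundary: 2.60476e+06.
Order-1 term: 1/12 · (70304.0 − 32.0000) = 5856.00.
Running total after k=1: 2.61062e+06.
Order-2 term: −1/720 · (624.000 − 48.0000) = -0.800000.

S_2 ≈ 2.61062e+06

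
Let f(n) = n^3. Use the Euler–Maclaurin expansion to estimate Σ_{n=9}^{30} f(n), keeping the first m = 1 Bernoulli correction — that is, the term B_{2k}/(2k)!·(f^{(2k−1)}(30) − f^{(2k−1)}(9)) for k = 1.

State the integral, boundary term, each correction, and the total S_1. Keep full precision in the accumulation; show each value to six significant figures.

S_1 ≈ 214929

∫_9^30 x^3 dx evaluates to 200860.
½[f(9) + f(30)] = ½[729.000 + 27000.0] = 13864.5.
So far: 214724.
Order-1 term: 1/12 · (2700.00 − 243.000) = 204.750.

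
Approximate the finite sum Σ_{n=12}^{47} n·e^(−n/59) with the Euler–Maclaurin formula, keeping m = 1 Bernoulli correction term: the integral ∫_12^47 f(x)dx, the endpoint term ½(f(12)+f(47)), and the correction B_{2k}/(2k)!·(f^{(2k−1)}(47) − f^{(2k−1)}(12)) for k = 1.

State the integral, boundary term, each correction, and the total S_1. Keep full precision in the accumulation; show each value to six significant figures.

S_1 ≈ 613.856

∫_12^47 x·e^(−x/59) dx evaluates to 598.412.
Endpoint term: (f(12) + f(47))/2 = (9.79152 + 21.1902)/2 = 15.4908.
Running total after boundary: 613.902.
Correction k=1: B_{2}/2! · (f^{(1)}(47) − f^{(1)}(12)) = 1/12 · (0.0916993 − 0.650002) = -0.0465252.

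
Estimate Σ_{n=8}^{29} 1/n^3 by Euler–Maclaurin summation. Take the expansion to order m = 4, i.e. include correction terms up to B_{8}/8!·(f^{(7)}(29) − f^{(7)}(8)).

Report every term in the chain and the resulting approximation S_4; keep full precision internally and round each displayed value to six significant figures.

∫_8^29 1/x^3 dx evaluates to 0.00721797.
½[f(8) + f(29)] = ½[0.00195312 + 4.10021e-05] = 0.000997064.
So far: 0.00821503.
Order-1 term: 1/12 · (-4.24160e-06 − (-0.000732422)) = 6.06817e-05.
Partial sum through k=1: 0.00827571.
Order-2 term: −1/720 · (-1.00870e-07 − (-0.000228882)) = -3.17751e-07.
Partial sum through k=2: 0.00827540.
Order-3 term: 1/30240 · (-5.03752e-09 − (-0.000150204)) = 4.96689e-09.
Partial sum through k=3: 0.00827540.
Order-4 term: −1/1209600 · (-4.31274e-10 − (-0.000168979)) = -1.39698e-10.

S_4 ≈ 0.00827540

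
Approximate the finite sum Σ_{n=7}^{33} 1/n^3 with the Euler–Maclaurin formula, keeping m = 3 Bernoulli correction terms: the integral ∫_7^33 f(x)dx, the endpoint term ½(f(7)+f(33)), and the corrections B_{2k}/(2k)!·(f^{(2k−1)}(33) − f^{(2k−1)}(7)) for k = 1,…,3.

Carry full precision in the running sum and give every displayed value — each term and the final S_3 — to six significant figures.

Integral: ∫_7^33 1/x^3 dx = 0.00974494.
Endpoint term: (f(7) + f(33))/2 = (0.00291545 + 2.78265e-05)/2 = 0.00147164.
So far: 0.0112166.
k=1: B_{2}/(2)! × [f^{(1)}(33) − f^{(1)}(7)] = 1/12 × (-2.52968e-06 − (-0.00124948)) = 0.000103912.
Running total after k=1: 0.0113205.
k=2: B_{4}/(4)! × [f^{(3)}(33) − f^{(3)}(7)] = −1/720 × (-4.64588e-08 − (-0.000509992)) = -7.08257e-07.
Running total after k=2: 0.0113198.
k=3: B_{6}/(6)! × [f^{(5)}(33) − f^{(5)}(7)] = 1/30240 × (-1.79180e-09 − (-0.000437136)) = 1.44555e-08.

S_3 ≈ 0.0113198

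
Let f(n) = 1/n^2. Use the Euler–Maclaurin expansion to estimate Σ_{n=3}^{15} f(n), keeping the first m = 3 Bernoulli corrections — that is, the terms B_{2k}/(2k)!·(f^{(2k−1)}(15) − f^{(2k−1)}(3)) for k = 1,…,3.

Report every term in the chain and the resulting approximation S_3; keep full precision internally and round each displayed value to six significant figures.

S_3 ≈ 0.330442

Integral: ∫_3^15 1/x^2 dx = 0.266667.
½[f(3) + f(15)] = ½[0.111111 + 0.00444444] = 0.0577778.
Running total after boundary: 0.324444.
Order-1 term: 1/12 · (-0.000592593 − (-0.0740741)) = 0.00612346.
Running total after k=1: 0.330568.
Order-2 term: −1/720 · (-3.16049e-05 − (-0.0987654)) = -0.000137130.
Running total after k=2: 0.330431.
Order-3 term: 1/30240 · (-4.21399e-06 − (-0.329218)) = 1.08867e-05.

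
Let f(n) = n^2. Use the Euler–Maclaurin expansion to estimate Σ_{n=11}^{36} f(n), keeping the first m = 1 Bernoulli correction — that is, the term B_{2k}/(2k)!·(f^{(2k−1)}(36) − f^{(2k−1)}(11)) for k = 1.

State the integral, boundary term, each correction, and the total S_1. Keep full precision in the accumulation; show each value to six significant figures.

The integral term ∫_11^36 x^2 dx = 15108.3.
Boundary: ½(f(11) + f(36)) = ½(121.000 + 1296.00) = 708.500.
Running total after boundary: 15816.8.
k=1: B_{2}/(2)! × [f^{(1)}(36) − f^{(1)}(11)] = 1/12 × (72.0000 − 22.0000) = 4.16667.

S_1 ≈ 15821.0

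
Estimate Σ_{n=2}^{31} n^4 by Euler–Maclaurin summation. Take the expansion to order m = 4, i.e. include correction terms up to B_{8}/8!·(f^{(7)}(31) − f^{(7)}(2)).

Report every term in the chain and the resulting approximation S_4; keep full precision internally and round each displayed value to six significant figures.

S_4 ≈ 6.19752e+06

The integral term ∫_2^31 x^4 dx = 5.72582e+06.
Boundary: ½(f(2) + f(31)) = ½(16.0000 + 923521) = 461768.
Running total after boundary: 6.18759e+06.
Order-1 term: 1/12 · (119164 − 32.0000) = 9927.67.
Running total after k=1: 6.19752e+06.
Order-2 term: −1/720 · (744.000 − 48.0000) = -0.966667.
Running total after k=2: 6.19752e+06.
Order-3 term: 1/30240 · (0.00000 − 0.00000) = 0.00000.
Running total after k=3: 6.19752e+06.
Order-4 term: −1/1209600 · (0.00000 − 0.00000) = 0.00000.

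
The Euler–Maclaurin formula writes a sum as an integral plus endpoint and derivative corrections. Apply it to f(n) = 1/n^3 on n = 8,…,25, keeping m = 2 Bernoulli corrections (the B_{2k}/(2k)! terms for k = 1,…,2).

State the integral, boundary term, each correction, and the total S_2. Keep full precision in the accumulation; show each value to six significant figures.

S_2 ≈ 0.00808114

Integral: ∫_8^25 1/x^3 dx = 0.00701250.
Endpoint term: (f(8) + f(25))/2 = (0.00195312 + 6.40000e-05)/2 = 0.00100856.
Running total after boundary: 0.00802106.
k=1: B_{2}/(2)! × [f^{(1)}(25) − f^{(1)}(8)] = 1/12 × (-7.68000e-06 − (-0.000732422)) = 6.03952e-05.
After k=1: 0.00808146.
k=2: B_{4}/(4)! × [f^{(3)}(25) − f^{(3)}(8)] = −1/720 × (-2.45760e-07 − (-0.000228882)) = -3.17550e-07.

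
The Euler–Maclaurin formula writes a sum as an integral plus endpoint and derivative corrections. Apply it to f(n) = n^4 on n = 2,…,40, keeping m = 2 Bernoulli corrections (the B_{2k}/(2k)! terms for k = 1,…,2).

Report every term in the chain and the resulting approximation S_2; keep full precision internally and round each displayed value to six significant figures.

Integral: ∫_2^40 x^4 dx = 2.04800e+07.
Endpoint term: (f(2) + f(40))/2 = (16.0000 + 2.56000e+06)/2 = 1.28001e+06.
Running total after boundary: 2.17600e+07.
Correction k=1: B_{2}/2! · (f^{(1)}(40) − f^{(1)}(2)) = 1/12 · (256000 − 32.0000) = 21330.7.
Partial sum through k=1: 2.17813e+07.
Correction k=2: B_{4}/4! · (f^{(3)}(40) − f^{(3)}(2)) = −1/720 · (960.000 − 48.0000) = -1.26667.

S_2 ≈ 2.17813e+07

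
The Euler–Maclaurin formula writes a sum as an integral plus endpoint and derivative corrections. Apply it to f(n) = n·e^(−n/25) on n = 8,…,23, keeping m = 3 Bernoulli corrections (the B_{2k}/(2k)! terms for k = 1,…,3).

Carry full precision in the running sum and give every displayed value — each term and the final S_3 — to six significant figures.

Integral: ∫_8^23 x·e^(−x/25) dx = 120.850.
½[f(8) + f(23)] = ½[5.80919 + 9.16594] = 7.48757.
Integral + boundary = 128.338.
Correction k=1: B_{2}/2! · (f^{(1)}(23) − f^{(1)}(8)) = 1/12 · (0.0318815 − 0.493781) = -0.0384917.
After k=1: 128.299.
Correction k=2: B_{4}/4! · (f^{(3)}(23) − f^{(3)}(8)) = −1/720 · (0.00132627 − 0.00311373) = 2.48258e-06.
After k=2: 128.299.
Correction k=3: B_{6}/6! · (f^{(5)}(23) − f^{(5)}(8)) = 1/30240 · (4.16245e-06 − 8.69985e-06) = -1.50046e-10.

S_3 ≈ 128.299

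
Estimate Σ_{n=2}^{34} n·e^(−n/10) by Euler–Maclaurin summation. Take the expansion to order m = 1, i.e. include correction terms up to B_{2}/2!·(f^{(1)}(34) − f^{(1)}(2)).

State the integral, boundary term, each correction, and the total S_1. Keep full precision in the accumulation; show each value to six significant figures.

S_1 ≈ 84.8883

Integral: ∫_2^34 x·e^(−x/10) dx = 83.5635.
Boundary: ½(f(2) + f(34)) = ½(1.63746 + 1.13469) = 1.38608.
Integral + boundary = 84.9495.
Correction k=1: B_{2}/2! · (f^{(1)}(34) − f^{(1)}(2)) = 1/12 · (-0.0800958 − 0.654985) = -0.0612567.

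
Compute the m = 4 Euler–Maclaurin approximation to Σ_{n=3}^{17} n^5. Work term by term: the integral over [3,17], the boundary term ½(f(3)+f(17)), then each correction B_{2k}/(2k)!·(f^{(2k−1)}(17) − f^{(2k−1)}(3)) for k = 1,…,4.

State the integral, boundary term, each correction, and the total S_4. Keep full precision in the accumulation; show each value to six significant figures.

Integral: ∫_3^17 x^5 dx = 4.02281e+06.
Endpoint term: (f(3) + f(17))/2 = (243.000 + 1.41986e+06)/2 = 710050.
So far: 4.73286e+06.
Correction k=1: B_{2}/2! · (f^{(1)}(17) − f^{(1)}(3)) = 1/12 · (417605 − 405.000) = 34766.7.
After k=1: 4.76762e+06.
Correction k=2: B_{4}/4! · (f^{(3)}(17) − f^{(3)}(3)) = −1/720 · (17340.0 − 540.000) = -23.3333.
After k=2: 4.76760e+06.
Correction k=3: B_{6}/6! · (f^{(5)}(17) − f^{(5)}(3)) = 1/30240 · (120.000 − 120.000) = 0.00000.
After k=3: 4.76760e+06.
Correction k=4: B_{8}/8! · (f^{(7)}(17) − f^{(7)}(3)) = −1/1209600 · (0.00000 − 0.00000) = 0.00000.

S_4 ≈ 4.76760e+06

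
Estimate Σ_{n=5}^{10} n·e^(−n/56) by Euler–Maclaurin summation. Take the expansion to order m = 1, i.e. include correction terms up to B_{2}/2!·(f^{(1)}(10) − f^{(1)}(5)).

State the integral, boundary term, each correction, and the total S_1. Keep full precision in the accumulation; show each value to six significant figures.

∫_5^10 x·e^(−x/56) dx evaluates to 32.6476.
½[f(5) + f(10)] = ½[4.57292 + 8.36464] = 6.46878.
Integral + boundary = 39.1164.
Order-1 term: 1/12 · (0.687096 − 0.832925) = -0.0121524.

S_1 ≈ 39.1043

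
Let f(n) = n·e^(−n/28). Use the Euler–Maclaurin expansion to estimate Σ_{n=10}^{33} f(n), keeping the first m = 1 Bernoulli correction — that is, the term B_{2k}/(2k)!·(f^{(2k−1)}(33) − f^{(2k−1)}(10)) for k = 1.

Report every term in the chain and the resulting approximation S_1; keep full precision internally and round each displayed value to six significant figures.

S_1 ≈ 227.403

∫_10^33 x·e^(−x/28) dx evaluates to 218.869.
Boundary: ½(f(10) + f(33)) = ½(6.99673 + 10.1547) = 8.57571.
Integral + boundary = 227.445.
k=1: B_{2}/(2)! × [f^{(1)}(33) − f^{(1)}(10)] = 1/12 × (-0.0549496 − 0.449789) = -0.0420616.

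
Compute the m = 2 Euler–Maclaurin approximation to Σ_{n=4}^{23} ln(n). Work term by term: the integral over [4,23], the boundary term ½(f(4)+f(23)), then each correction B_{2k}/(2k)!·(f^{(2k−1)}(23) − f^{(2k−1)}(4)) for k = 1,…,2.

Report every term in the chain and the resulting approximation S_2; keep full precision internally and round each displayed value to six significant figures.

Integral: ∫_4^23 ln(x) dx = 47.5712.
Boundary: ½(f(4) + f(23)) = ½(1.38629 + 3.13549) = 2.26089.
So far: 49.8321.
Correction k=1: B_{2}/2! · (f^{(1)}(23) − f^{(1)}(4)) = 1/12 · (0.0434783 − 0.250000) = -0.0172101.
After k=1: 49.8149.
Correction k=2: B_{4}/4! · (f^{(3)}(23) − f^{(3)}(4)) = −1/720 · (0.000164379 − 0.0312500) = 4.31745e-05.

S_2 ≈ 49.8149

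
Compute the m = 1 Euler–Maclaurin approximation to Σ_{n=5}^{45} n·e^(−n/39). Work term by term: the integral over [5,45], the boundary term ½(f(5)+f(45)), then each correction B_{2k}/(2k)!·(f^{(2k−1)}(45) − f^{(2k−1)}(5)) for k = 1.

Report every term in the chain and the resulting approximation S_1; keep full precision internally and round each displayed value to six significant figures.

S_1 ≈ 485.427

The integral term ∫_5^45 x·e^(−x/39) dx = 476.199.
Boundary: ½(f(5) + f(45)) = ½(4.39836 + 14.1940) = 9.29616.
Running total after boundary: 485.495.
Correction k=1: B_{2}/2! · (f^{(1)}(45) − f^{(1)}(5)) = 1/12 · (-0.0485263 − 0.766894) = -0.0679517.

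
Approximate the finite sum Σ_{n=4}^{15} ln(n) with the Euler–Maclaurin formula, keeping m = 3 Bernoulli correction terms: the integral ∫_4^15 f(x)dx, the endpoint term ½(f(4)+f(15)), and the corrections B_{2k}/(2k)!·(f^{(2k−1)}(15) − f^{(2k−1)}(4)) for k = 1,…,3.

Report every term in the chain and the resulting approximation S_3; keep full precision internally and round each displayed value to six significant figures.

S_3 ≈ 26.1075

The integral term ∫_4^15 ln(x) dx = 24.0756.
Boundary: ½(f(4) + f(15)) = ½(1.38629 + 2.70805) = 2.04717.
So far: 26.1227.
Correction k=1: B_{2}/2! · (f^{(1)}(15) − f^{(1)}(4)) = 1/12 · (0.0666667 − 0.250000) = -0.0152778.
After k=1: 26.1075.
Correction k=2: B_{4}/4! · (f^{(3)}(15) − f^{(3)}(4)) = −1/720 · (0.000592593 − 0.0312500) = 4.25797e-05.
After k=2: 26.1075.
Correction k=3: B_{6}/6! · (f^{(5)}(15) − f^{(5)}(4)) = 1/30240 · (3.16049e-05 − 0.0234375) = -7.74004e-07.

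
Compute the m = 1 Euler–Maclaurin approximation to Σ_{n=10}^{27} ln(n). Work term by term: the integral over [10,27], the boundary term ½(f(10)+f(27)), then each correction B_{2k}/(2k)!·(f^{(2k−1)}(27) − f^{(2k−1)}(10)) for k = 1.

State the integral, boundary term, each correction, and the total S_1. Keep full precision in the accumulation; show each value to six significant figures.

S_1 ≈ 51.7557

∫_10^27 ln(x) dx evaluates to 48.9617.
Endpoint term: (f(10) + f(27))/2 = (2.30259 + 3.29584)/2 = 2.79921.
Integral + boundary = 51.7610.
k=1: B_{2}/(2)! × [f^{(1)}(27) − f^{(1)}(10)] = 1/12 × (0.0370370 − 0.100000) = -0.00524691.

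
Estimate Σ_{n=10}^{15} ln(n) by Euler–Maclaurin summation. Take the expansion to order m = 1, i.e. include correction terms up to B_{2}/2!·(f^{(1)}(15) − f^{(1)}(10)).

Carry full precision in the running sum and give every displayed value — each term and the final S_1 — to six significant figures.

The integral term ∫_10^15 ln(x) dx = 12.5949.
Boundary: ½(f(10) + f(15)) = ½(2.30259 + 2.70805) = 2.50532.
Integral + boundary = 15.1002.
Order-1 term: 1/12 · (0.0666667 − 0.100000) = -0.00277778.

S_1 ≈ 15.0974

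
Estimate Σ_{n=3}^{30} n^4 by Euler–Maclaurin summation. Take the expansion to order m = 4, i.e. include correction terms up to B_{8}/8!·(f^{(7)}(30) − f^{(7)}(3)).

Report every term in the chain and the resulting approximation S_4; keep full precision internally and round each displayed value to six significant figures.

S_4 ≈ 5.27398e+06

Integral: ∫_3^30 x^4 dx = 4.85995e+06.
½[f(3) + f(30)] = ½[81.0000 + 810000] = 405040.
So far: 5.26499e+06.
k=1: B_{2}/(2)! × [f^{(1)}(30) − f^{(1)}(3)] = 1/12 × (108000 − 108.000) = 8991.00.
Partial sum through k=1: 5.27398e+06.
k=2: B_{4}/(4)! × [f^{(3)}(30) − f^{(3)}(3)] = −1/720 × (720.000 − 72.0000) = -0.900000.
Partial sum through k=2: 5.27398e+06.
k=3: B_{6}/(6)! × [f^{(5)}(30) − f^{(5)}(3)] = 1/30240 × (0.00000 − 0.00000) = 0.00000.
Partial sum through k=3: 5.27398e+06.
k=4: B_{8}/(8)! × [f^{(7)}(30) − f^{(7)}(3)] = −1/1209600 × (0.00000 − 0.00000) = 0.00000.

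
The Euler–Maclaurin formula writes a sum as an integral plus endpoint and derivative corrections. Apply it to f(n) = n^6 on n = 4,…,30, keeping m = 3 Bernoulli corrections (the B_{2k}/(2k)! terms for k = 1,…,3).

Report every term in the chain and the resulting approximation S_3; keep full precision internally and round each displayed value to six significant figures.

The integral term ∫_4^30 x^6 dx = 3.12428e+09.
Boundary: ½(f(4) + f(30)) = ½(4096.00 + 7.29000e+08) = 3.64502e+08.
Running total after boundary: 3.48879e+09.
Correction k=1: B_{2}/2! · (f^{(1)}(30) − f^{(1)}(4)) = 1/12 · (1.45800e+08 − 6144.00) = 1.21495e+07.
After k=1: 3.50093e+09.
Correction k=2: B_{4}/4! · (f^{(3)}(30) − f^{(3)}(4)) = −1/720 · (3.24000e+06 − 7680.00) = -4489.33.
After k=2: 3.50093e+09.
Correction k=3: B_{6}/6! · (f^{(5)}(30) − f^{(5)}(4)) = 1/30240 · (21600.0 − 2880.00) = 0.619048.

S_3 ≈ 3.50093e+09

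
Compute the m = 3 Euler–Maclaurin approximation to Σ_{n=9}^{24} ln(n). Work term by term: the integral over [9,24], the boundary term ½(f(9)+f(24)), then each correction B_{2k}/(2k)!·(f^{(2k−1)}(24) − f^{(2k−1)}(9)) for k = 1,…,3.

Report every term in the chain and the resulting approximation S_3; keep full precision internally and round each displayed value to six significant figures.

∫_9^24 ln(x) dx evaluates to 41.4983.
Boundary: ½(f(9) + f(24)) = ½(2.19722 + 3.17805) = 2.68764.
Running total after boundary: 44.1859.
k=1: B_{2}/(2)! × [f^{(1)}(24) − f^{(1)}(9)] = 1/12 × (0.0416667 − 0.111111) = -0.00578704.
Partial sum through k=1: 44.1801.
k=2: B_{4}/(4)! × [f^{(3)}(24) − f^{(3)}(9)] = −1/720 × (0.000144676 − 0.00274348) = 3.60946e-06.
Partial sum through k=2: 44.1801.
k=3: B_{6}/(6)! × [f^{(5)}(24) − f^{(5)}(9)] = 1/30240 × (3.01408e-06 − 0.000406442) = -1.33409e-08.

S_3 ≈ 44.1801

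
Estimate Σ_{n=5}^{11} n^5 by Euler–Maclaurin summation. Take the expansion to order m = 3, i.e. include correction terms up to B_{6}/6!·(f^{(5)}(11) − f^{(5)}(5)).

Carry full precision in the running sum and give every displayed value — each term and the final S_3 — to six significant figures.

The integral term ∫_5^11 x^5 dx = 292656.
½[f(5) + f(11)] = ½[3125.00 + 161051] = 82088.0.
Running total after boundary: 374744.
Correction k=1: B_{2}/2! · (f^{(1)}(11) − f^{(1)}(5)) = 1/12 · (73205.0 − 3125.00) = 5840.00.
After k=1: 380584.
Correction k=2: B_{4}/4! · (f^{(3)}(11) − f^{(3)}(5)) = −1/720 · (7260.00 − 1500.00) = -8.00000.
After k=2: 380576.
Correction k=3: B_{6}/6! · (f^{(5)}(11) − f^{(5)}(5)) = 1/30240 · (120.000 − 120.000) = 0.00000.

S_3 ≈ 380576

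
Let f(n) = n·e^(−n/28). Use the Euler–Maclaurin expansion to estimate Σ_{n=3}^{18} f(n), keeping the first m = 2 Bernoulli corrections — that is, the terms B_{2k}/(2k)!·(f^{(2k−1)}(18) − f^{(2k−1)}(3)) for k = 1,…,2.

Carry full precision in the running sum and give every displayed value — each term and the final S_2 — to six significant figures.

S_2 ≈ 108.622

∫_3^18 x·e^(−x/28) dx evaluates to 102.594.
½[f(3) + f(18)] = ½[2.69519 + 9.46418] = 6.07969.
Integral + boundary = 108.674.
Order-1 term: 1/12 · (0.187781 − 0.802140) = -0.0511966.
After k=1: 108.622.
Order-2 term: −1/720 · (0.00158081 − 0.00331497) = 2.40855e-06.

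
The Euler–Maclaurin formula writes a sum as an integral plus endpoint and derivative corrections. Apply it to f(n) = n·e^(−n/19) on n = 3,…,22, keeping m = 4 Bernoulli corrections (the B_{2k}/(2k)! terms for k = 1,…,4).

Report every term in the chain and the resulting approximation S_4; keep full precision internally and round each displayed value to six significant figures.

S_4 ≈ 116.899

The integral term ∫_3^22 x·e^(−x/19) dx = 112.226.
Endpoint term: (f(3) + f(22))/2 = (2.56182 + 6.91123)/2 = 4.73652.
Running total after boundary: 116.963.
k=1: B_{2}/(2)! × [f^{(1)}(22) − f^{(1)}(3)] = 1/12 × (-0.0496021 − 0.719107) = -0.0640591.
Partial sum through k=1: 116.899.
k=2: B_{4}/(4)! × [f^{(3)}(22) − f^{(3)}(3)] = −1/720 × (0.00160302 − 0.00672295) = 7.11101e-06.
Partial sum through k=2: 116.899.
k=3: B_{6}/(6)! × [f^{(5)}(22) − f^{(5)}(3)] = 1/30240 × (9.26163e-06 − 3.17283e-05) = -7.42946e-10.
Partial sum through k=3: 116.899.
k=4: B_{8}/(8)! × [f^{(7)}(22) − f^{(7)}(3)] = −1/1209600 × (3.90104e-08 − 1.24192e-07) = 7.04217e-14.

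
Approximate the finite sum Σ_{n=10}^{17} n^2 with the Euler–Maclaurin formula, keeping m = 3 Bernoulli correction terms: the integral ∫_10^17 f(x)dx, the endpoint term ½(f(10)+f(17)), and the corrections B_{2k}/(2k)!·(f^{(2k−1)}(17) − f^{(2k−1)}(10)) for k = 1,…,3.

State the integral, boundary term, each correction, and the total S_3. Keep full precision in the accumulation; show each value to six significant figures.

S_3 ≈ 1500.00

Integral: ∫_10^17 x^2 dx = 1304.33.
½[f(10) + f(17)] = ½[100.000 + 289.000] = 194.500.
Running total after boundary: 1498.83.
Correction k=1: B_{2}/2! · (f^{(1)}(17) − f^{(1)}(10)) = 1/12 · (34.0000 − 20.0000) = 1.16667.
Running total after k=1: 1500.00.
Correction k=2: B_{4}/4! · (f^{(3)}(17) − f^{(3)}(10)) = −1/720 · (0.00000 − 0.00000) = 0.00000.
Running total after k=2: 1500.00.
Correction k=3: B_{6}/6! · (f^{(5)}(17) − f^{(5)}(10)) = 1/30240 · (0.00000 − 0.00000) = 0.00000.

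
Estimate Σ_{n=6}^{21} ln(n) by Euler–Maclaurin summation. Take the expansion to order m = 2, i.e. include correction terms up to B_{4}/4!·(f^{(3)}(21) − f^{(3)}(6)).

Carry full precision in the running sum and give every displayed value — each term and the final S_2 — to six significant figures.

∫_6^21 ln(x) dx evaluates to 38.1844.
Endpoint term: (f(6) + f(21))/2 = (1.79176 + 3.04452)/2 = 2.41814.
So far: 40.6026.
k=1: B_{2}/(2)! × [f^{(1)}(21) − f^{(1)}(6)] = 1/12 × (0.0476190 − 0.166667) = -0.00992063.
After k=1: 40.5926.
k=2: B_{4}/(4)! × [f^{(3)}(21) − f^{(3)}(6)] = −1/720 × (0.000215959 − 0.00925926) = 1.25601e-05.

S_2 ≈ 40.5926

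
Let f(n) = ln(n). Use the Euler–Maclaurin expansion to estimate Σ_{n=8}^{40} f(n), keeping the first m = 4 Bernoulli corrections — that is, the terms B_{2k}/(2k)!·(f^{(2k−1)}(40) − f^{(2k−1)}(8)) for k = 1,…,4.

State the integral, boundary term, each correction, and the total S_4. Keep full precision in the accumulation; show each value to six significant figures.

S_4 ≈ 101.795

∫_8^40 ln(x) dx evaluates to 98.9196.
Endpoint term: (f(8) + f(40))/2 = (2.07944 + 3.68888)/2 = 2.88416.
So far: 101.804.
Order-1 term: 1/12 · (0.0250000 − 0.125000) = -0.00833333.
Partial sum through k=1: 101.795.
Order-2 term: −1/720 · (3.12500e-05 − 0.00390625) = 5.38194e-06.
Partial sum through k=2: 101.795.
Order-3 term: 1/30240 · (2.34375e-07 − 0.000732422) = -2.42125e-08.
Partial sum through k=3: 101.795.
Order-4 term: −1/1209600 · (4.39453e-09 − 0.000343323) = 2.83828e-10.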